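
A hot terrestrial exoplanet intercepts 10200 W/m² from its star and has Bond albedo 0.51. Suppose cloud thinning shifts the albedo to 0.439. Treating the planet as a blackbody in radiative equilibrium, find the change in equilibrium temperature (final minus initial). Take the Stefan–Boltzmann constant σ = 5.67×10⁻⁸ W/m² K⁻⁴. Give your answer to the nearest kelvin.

13 K

Initial: T₁ = [S(1−0.51)/(4σ)]^(1/4) = 385.3 K.
Final:   T₂ = [S(1−0.439)/(4σ)]^(1/4) = 398.5 K.
Change: 398.5 − 385.3 = 13.26 K.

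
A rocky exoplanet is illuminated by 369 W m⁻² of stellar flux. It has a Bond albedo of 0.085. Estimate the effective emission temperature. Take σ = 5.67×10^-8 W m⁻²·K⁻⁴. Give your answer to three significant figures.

Absorbed flux (global mean): S(1−α)/4 = 369.0·0.915/4 = 84.41 W m⁻².
Set σT⁴ = 84.41 → T = (84.41/σ)^(1/4) = 196.4 K.

196 K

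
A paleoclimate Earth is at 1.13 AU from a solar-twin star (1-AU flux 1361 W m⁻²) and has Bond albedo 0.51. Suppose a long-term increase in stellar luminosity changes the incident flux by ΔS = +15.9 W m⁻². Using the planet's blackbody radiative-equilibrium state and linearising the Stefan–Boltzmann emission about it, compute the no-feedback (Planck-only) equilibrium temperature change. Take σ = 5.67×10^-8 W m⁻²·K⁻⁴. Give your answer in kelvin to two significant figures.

0.82 kelvin

Flux at the orbit: S = 1361/(1.13)² = 1066 W m⁻².
Reference equilibrium: T_e = [S(1−α)/(4σ)]^(1/4) = 219.1 K.
TOA radiative forcing: ΔF = (1−α)ΔS/4 = 0.49·(+15.9)/4 = 1.948 W m⁻².
The Planck feedback parameter is 4σT_e³ = 2.384 W m⁻²/K.
ΔT₀ = ΔF/λ_P = 1.948/2.384 = 0.817 K.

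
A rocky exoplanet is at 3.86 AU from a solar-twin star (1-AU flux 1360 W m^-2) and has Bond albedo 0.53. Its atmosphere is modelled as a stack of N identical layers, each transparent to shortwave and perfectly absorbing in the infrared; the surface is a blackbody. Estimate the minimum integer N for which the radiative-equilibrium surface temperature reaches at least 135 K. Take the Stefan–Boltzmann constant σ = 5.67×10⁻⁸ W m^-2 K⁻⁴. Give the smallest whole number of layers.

1

Flux at the orbit: S = 1360/(3.86)² = 91.28 W m^-2.
The effective emission temperature is T_e = [S(1−α)/(4σ)]^¼ = 117.3 K.
Need (N+1)T_e⁴ ≥ T_s⁴, i.e. N+1 ≥ (135/117.3)⁴ = 1.756.
The minimum whole number is N = 1.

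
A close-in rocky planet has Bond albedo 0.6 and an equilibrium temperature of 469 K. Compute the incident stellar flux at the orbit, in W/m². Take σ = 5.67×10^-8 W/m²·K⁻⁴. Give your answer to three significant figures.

Invert the energy balance for S: S = 4σT⁴/(1−α).
The emitted flux is σT⁴ = 2743 W/m².
So S = 4×2743/(1−0.6) = 27430 W/m².

27400 W/m²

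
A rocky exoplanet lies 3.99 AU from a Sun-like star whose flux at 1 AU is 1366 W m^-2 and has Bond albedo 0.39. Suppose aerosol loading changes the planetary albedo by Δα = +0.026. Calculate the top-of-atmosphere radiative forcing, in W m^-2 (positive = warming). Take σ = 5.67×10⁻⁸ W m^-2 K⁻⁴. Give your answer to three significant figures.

Flux at the orbit: S = 1366/(3.99)² = 85.80 W m^-2.
TOA radiative forcing: ΔF = −S·Δα/4 = −85.80·(+0.026)/4 = -0.5577 W m^-2.

-0.558 W m^-2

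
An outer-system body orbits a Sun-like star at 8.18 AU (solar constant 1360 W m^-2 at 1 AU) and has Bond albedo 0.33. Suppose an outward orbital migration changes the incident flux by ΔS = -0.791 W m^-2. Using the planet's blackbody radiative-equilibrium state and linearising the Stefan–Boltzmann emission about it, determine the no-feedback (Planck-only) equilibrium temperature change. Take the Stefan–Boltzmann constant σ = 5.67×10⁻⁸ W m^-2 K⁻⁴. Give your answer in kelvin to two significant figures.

-0.86 kelvin

By the inverse-square law, S = 1360/8.18² = 20.33 W m^-2.
Reference equilibrium: T_e = [S(1−α)/(4σ)]^(1/4) = 88.03 K.
Only a fraction (1−α) is absorbed and it's spread over 4πR², so ΔF = (1−α)ΔS/4 = -0.1325 W m^-2.
Linearising σT⁴ gives d(σT⁴)/dT = 4σT_e³ = 0.1547 W m^-2 per K.
So ΔT₀ = -0.1325/0.1547 = -0.856 K.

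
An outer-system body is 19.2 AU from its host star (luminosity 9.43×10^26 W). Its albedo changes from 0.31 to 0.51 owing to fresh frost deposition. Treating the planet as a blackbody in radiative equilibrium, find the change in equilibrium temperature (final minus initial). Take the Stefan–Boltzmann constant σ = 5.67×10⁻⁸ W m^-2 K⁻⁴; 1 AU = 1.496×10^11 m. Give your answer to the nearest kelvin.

-6 K

Orbital distance: d = 19.2 AU = 2.872×10^12 m.
Spreading L over a sphere of radius d: S = 9.43×10^26/(4π·2.87×10^12²) = 9.096 W m^-2.
Initial: T₁ = [S(1−0.31)/(4σ)]^(1/4) = 72.53 K.
After:  T₂ = [9.096·0.49/(4σ)]^(1/4) = 66.58 K.
ΔT = T₂ − T₁ = -5.948 K.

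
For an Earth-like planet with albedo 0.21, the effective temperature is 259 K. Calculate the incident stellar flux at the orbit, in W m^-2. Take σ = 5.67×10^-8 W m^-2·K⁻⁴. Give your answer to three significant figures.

From S(1−α)/4 = σT⁴: S = 4σT⁴/(1−α).
The emitted flux is σT⁴ = 255.1 W m^-2.
So S = 4×255.1/(1−0.21) = 1292 W m^-2.

1290 W m^-2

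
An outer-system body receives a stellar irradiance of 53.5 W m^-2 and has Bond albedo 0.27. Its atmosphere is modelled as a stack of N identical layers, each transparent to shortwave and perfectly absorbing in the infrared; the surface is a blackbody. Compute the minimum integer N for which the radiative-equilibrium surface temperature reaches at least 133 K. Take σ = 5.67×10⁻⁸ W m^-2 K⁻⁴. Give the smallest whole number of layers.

The effective emission temperature is T_e = [S(1−α)/(4σ)]^¼ = 114.6 K.
T_s = (N+1)^(1/4)·T_e ≥ 133 K requires N+1 ≥ (T_s/T_e)⁴ = (133/114.6)⁴ = 1.817.
Rounding up, N = 1.

1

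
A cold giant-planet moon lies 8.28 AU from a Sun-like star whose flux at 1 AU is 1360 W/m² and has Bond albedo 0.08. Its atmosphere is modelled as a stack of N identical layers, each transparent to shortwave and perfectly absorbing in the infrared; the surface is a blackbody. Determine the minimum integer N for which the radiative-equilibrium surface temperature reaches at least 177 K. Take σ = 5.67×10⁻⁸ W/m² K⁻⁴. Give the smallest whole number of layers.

12

Flux at the orbit: S = 1360/(8.28)² = 19.84 W/m².
OLR = S(1−α)/4 = 4.563 W/m²; the top layer radiates at T_e = 94.71 K.
T_s = (N+1)^(1/4)·T_e ≥ 177 K requires N+1 ≥ (T_s/T_e)⁴ = (177/94.71)⁴ = 12.197.
The minimum whole number is N = 12.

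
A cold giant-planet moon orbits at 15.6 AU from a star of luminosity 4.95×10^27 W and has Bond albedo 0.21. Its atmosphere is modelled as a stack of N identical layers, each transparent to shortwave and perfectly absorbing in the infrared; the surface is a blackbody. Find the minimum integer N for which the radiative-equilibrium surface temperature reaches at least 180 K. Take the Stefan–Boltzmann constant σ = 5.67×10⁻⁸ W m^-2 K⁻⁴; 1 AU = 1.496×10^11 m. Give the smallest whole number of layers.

4

Orbital distance: d = 15.6 AU = 2.334×10^12 m.
S = L/(4πd²) = 72.32 W m^-2.
Top-of-atmosphere balance: σT_e⁴ = S(1−α)/4 = 14.28 W m^-2 → T_e = 126.0 K.
T_s = (N+1)^(1/4)·T_e ≥ 180 K requires N+1 ≥ (T_s/T_e)⁴ = (180/126.0)⁴ = 4.167.
The minimum whole number is N = 4.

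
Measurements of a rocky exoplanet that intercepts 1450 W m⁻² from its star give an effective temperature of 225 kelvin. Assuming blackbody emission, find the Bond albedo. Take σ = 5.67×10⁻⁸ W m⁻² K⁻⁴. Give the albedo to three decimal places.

From σT⁴ = S(1−α)/4 we invert for α: 1−α = 4σT⁴/S.
4σT⁴ = 4·5.67×10⁻⁸·(225)⁴ = 581.3 W m⁻².
Hence α = 1 − 581.3/1450 = 0.5991.

0.599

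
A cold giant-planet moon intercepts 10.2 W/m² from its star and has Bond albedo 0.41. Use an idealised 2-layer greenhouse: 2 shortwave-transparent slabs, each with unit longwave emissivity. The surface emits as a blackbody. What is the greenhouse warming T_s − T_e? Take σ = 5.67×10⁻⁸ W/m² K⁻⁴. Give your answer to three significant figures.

22.7 kelvin

The effective emission temperature is T_e = [S(1−α)/(4σ)]^¼ = 71.77 K.
Surface: T_s = (3)^¼·T_e = 94.46 K.
Warming: T_s − T_e = 22.69 K.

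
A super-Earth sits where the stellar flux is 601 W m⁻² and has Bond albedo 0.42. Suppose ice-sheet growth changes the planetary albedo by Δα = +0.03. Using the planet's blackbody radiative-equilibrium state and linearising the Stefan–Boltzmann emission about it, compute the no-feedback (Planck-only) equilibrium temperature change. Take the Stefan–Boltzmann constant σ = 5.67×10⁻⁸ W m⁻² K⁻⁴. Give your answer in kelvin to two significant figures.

-2.6 kelvin

The baseline emission temperature is T_e = 198.0 K.
ΔF = −(S/4)Δα = −(601.0/4)×(+0.03) = -4.507 W m⁻².
Linearising σT⁴ gives d(σT⁴)/dT = 4σT_e³ = 1.761 W m⁻² per K.
So ΔT₀ = -4.507/1.761 = -2.56 K.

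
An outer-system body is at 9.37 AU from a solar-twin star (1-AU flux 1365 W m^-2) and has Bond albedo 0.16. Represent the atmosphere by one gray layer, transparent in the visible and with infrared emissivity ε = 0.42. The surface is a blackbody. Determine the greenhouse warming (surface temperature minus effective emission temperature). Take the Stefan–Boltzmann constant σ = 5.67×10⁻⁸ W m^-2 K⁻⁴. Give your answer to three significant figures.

By the inverse-square law, S = 1365/9.37² = 15.55 W m^-2.
The planet radiates to space at T_e = [S(1−α)/(4σ)]^(1/4) = 87.11 K.
The surface balance (absorbed SW + ε·downward IR = σT_s⁴) with T_a⁴ = T_s⁴/2 reduces to T_s = T_e·[2/(2−ε)]^¼ = 92.40 K.
Greenhouse warming: T_s − T_e = 5.288 K.

5.29 kelvin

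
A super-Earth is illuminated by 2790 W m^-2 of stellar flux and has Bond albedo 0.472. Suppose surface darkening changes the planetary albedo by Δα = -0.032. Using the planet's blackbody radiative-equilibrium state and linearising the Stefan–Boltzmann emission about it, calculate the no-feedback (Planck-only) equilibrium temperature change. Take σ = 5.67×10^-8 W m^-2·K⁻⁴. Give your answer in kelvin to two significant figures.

4.3 kelvin

The baseline emission temperature is T_e = 283.9 K.
TOA radiative forcing: ΔF = −S·Δα/4 = −2790·(-0.032)/4 = 22.32 W m^-2.
Planck response: λ_P = 4σT_e³ = 4·5.67×10⁻⁸·(283.9)³ = 5.189 W m^-2/K.
So ΔT₀ = 22.32/5.189 = 4.30 K.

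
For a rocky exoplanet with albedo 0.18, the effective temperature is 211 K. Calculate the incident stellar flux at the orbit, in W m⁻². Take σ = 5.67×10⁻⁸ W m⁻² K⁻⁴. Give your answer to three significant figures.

548 W m⁻²

Invert the energy balance for S: S = 4σT⁴/(1−α).
σT⁴ = 5.67×10⁻⁸·(211)⁴ = 112.4 W m⁻².
So S = 4×112.4/(1−0.18) = 548.2 W m⁻².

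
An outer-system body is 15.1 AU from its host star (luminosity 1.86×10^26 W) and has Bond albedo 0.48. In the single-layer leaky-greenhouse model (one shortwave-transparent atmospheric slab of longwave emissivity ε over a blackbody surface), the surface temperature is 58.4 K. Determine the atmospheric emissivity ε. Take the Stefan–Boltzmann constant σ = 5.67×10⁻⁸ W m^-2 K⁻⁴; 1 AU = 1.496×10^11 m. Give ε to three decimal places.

0.857

Orbital distance: d = 15.1 AU = 2.259×10^12 m.
S = L/(4πd²) = 2.901 W m^-2.
First, T_e = [2.901·(1−0.48)/(4σ)]^(1/4) = 50.78 K.
Inverting T_s⁴ = 2T_e⁴/(2−ε): (T_e/T_s)⁴ = 0.5717, so ε = 2(1 − 0.5717) = 0.8565.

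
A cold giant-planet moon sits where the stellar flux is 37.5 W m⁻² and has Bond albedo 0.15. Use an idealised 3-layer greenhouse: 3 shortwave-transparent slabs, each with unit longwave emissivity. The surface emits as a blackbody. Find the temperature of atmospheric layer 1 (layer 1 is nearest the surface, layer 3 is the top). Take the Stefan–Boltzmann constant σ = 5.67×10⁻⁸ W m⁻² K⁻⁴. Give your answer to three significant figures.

The effective emission temperature is T_e = [S(1−α)/(4σ)]^¼ = 108.9 K.
The net upward flux σT_e⁴ is constant between every pair of levels, so T_k⁴ = (N+1−k)T_e⁴.
With k = 1: T_1 = (3+1−1)^¼·108.9 K = 143.3 K.

143 kelvin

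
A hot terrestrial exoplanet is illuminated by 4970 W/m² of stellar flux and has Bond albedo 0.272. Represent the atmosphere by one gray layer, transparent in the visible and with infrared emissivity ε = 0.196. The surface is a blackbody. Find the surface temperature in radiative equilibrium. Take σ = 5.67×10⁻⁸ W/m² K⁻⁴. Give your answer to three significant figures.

The planet radiates to space at T_e = [S(1−α)/(4σ)]^(1/4) = 355.4 K.
The surface balance (absorbed SW + ε·downward IR = σT_s⁴) with T_a⁴ = T_s⁴/2 reduces to T_s = T_e·[2/(2−ε)]^¼ = 364.7 K.

365 K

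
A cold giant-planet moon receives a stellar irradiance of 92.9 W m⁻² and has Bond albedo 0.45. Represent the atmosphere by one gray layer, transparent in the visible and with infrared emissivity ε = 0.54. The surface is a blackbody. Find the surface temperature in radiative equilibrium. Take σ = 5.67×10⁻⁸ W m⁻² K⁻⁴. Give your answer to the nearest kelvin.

The planet radiates to space at T_e = [S(1−α)/(4σ)]^(1/4) = 122.5 K.
Surface balance with a leaky layer gives σT_s⁴ = σT_e⁴·2/(2−ε), so T_s = T_e·[2/(2−0.54)]^(1/4) = 132.5 K.

133 K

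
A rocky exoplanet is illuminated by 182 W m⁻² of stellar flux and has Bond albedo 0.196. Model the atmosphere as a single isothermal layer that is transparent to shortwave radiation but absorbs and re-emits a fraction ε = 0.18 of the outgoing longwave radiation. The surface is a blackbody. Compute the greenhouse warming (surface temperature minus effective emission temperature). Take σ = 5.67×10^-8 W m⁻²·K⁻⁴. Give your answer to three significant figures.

Effective emission temperature (TOA balance): σT_e⁴ = S(1−α)/4 = 36.58 W m⁻² → T_e = 159.4 K.
The surface balance (absorbed SW + ε·downward IR = σT_s⁴) with T_a⁴ = T_s⁴/2 reduces to T_s = T_e·[2/(2−ε)]^¼ = 163.2 K.
T_s − T_e = 163.2 − 159.4 = 3.802 K.

3.80 K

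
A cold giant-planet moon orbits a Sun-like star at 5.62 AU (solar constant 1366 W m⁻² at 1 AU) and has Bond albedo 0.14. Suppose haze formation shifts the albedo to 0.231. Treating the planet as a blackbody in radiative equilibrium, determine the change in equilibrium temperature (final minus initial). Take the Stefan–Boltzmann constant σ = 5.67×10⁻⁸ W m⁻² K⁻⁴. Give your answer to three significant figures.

By the inverse-square law, S = 1366/5.62² = 43.25 W m⁻².
Initial: T₁ = [S(1−0.14)/(4σ)]^(1/4) = 113.2 K.
Final:   T₂ = [S(1−0.231)/(4σ)]^(1/4) = 110.0 K.
ΔT = T₂ − T₁ = -3.120 K.

-3.12 K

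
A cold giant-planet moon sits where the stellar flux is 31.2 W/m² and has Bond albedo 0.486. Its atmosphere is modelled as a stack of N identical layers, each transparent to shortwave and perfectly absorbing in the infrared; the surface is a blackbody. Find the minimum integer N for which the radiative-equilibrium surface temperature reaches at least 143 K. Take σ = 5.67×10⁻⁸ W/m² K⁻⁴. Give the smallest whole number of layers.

The effective emission temperature is T_e = [S(1−α)/(4σ)]^¼ = 91.70 K.
Need (N+1)T_e⁴ ≥ T_s⁴, i.e. N+1 ≥ (143/91.70)⁴ = 5.914.
So N ≥ 4.914; the smallest integer is N = 5.

5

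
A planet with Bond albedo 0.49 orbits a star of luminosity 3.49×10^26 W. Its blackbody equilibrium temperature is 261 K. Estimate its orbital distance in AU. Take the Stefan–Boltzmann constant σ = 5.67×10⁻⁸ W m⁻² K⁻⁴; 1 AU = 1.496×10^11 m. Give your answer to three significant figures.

The flux needed for this T is 4σT⁴/(1−0.49) = 2064 W m⁻².
From L = 4πd²S, d = √(3.49×10^26/(4π·2064)) = 1.160×10^11 m = 0.7755 AU.

0.775 AU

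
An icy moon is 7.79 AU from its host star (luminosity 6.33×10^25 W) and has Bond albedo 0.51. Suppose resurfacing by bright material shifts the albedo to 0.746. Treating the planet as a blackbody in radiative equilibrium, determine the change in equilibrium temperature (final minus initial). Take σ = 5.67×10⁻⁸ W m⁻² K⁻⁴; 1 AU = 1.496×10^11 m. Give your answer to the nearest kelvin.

-8 K

Orbital distance: d = 7.79 AU = 1.165×10^12 m.
Spreading L over a sphere of radius d: S = 6.33×10^25/(4π·1.17×10^12²) = 3.709 W m⁻².
With α = 0.51, T₁ = 53.20 K.
After:  T₂ = [3.709·0.254/(4σ)]^(1/4) = 45.15 K.
ΔT = T₂ − T₁ = -8.060 K.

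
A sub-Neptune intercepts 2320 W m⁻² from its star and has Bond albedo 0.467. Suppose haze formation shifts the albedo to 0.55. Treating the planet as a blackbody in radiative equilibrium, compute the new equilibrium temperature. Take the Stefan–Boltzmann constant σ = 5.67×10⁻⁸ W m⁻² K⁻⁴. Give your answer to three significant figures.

With the new albedo, S(1−α₂)/4 = 261.0 W m⁻², so T₂ = 260.5 K.

260 kelvin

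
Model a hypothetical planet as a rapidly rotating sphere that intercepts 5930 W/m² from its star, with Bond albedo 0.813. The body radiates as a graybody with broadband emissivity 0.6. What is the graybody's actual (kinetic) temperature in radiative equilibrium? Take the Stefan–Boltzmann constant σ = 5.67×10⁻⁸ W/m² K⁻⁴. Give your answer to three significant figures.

Averaging over the sphere, the absorbed flux is S(1−α)/4 = 277.2 W/m².
Equating to εσT⁴ with ε = 0.6: T = (277.2/0.6σ)^(1/4) = 300.5 K.

300 kelvin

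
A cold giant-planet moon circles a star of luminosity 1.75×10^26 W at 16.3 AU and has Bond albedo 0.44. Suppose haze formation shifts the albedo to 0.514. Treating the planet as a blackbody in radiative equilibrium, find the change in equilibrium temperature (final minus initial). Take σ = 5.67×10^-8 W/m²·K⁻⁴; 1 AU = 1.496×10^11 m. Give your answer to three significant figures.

d = 16.3 × 1.496×10^11 m = 2.438×10^12 m.
Flux at the orbit: S = L/(4πd²) = 1.75×10^26/(4π·(2.44×10^12)²) = 2.342 W/m².
Initial: T₁ = [S(1−0.44)/(4σ)]^(1/4) = 49.04 K.
Final:   T₂ = [S(1−0.514)/(4σ)]^(1/4) = 47.33 K.
ΔT = T₂ − T₁ = -1.707 K.

-1.71 K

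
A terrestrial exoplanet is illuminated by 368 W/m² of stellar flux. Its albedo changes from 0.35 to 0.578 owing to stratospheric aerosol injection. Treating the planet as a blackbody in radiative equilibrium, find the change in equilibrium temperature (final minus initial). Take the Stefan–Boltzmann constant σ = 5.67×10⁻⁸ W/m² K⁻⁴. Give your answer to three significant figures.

-18.4 K

Initial: T₁ = [S(1−0.35)/(4σ)]^(1/4) = 180.2 K.
With α = 0.578, T₂ = 161.8 K.
ΔT = T₂ − T₁ = -18.45 K.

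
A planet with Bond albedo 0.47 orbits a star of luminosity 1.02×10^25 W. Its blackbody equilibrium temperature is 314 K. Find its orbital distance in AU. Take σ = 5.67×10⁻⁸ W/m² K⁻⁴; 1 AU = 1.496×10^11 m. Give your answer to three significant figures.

0.0934 AU

Energy balance gives S = 4σT⁴/(1−α) = 4160 W/m².
From L = 4πd²S, d = √(1.02×10^25/(4π·4160)) = 1.397×10^10 m = 0.09337 AU.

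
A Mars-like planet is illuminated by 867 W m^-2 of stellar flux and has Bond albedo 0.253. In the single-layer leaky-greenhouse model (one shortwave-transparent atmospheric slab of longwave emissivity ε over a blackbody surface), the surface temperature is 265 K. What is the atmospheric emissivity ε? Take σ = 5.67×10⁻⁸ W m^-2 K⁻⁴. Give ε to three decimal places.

0.842

Effective temperature: T_e = [S(1−α)/(4σ)]^(1/4) = 231.2 K.
Inverting T_s⁴ = 2T_e⁴/(2−ε): (T_e/T_s)⁴ = 0.5790, so ε = 2(1 − 0.5790) = 0.8419.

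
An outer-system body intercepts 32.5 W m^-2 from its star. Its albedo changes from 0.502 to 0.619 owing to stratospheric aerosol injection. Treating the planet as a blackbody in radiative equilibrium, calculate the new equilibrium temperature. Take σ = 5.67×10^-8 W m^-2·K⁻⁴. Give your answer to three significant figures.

T₂ = [S(1−α₂)/(4σ)]^(1/4) = [32.50·0.381/(4σ)]^(1/4) = 85.96 K.

86.0 K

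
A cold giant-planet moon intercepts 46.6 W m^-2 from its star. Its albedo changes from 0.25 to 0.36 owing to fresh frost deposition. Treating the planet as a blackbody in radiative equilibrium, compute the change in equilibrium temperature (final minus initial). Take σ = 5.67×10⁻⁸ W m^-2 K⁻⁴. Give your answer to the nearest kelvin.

-4 K

With α = 0.25, T₁ = 111.4 K.
With α = 0.36, T₂ = 107.1 K.
ΔT = T₂ − T₁ = -4.331 K.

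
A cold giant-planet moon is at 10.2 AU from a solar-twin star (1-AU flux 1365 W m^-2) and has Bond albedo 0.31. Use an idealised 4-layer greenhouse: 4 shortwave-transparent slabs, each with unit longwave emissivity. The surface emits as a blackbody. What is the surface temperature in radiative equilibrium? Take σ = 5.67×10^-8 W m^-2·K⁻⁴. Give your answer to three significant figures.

By the inverse-square law, S = 1365/10.2² = 13.12 W m^-2.
The effective emission temperature is T_e = [S(1−α)/(4σ)]^¼ = 79.48 K.
Layer-by-layer balance gives σT_s⁴ = (N+1)σT_e⁴, so T_s = 5^¼·79.48 = 118.9 K.

119 K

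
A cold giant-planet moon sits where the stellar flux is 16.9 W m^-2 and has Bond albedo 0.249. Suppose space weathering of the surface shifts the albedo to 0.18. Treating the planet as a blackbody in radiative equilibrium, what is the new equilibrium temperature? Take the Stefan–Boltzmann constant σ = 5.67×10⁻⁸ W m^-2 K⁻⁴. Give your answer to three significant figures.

88.4 K

New equilibrium: T₂ = [(1−0.18)·16.90/(4σ)]^(1/4) = 88.41 K.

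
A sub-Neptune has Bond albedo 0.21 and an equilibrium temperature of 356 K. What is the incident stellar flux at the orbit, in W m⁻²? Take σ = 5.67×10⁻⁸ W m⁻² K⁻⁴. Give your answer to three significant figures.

Invert the energy balance for S: S = 4σT⁴/(1−α).
σT⁴ = 5.67×10⁻⁸·(356)⁴ = 910.7 W m⁻².
S = 4·910.7/0.79 = 4611 W m⁻².

4610 W m⁻²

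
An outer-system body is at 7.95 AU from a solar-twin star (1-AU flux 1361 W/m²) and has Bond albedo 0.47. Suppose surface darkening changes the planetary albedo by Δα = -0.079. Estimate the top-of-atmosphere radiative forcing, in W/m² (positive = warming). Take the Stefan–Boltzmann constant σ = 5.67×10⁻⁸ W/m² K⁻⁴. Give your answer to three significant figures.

0.425 W/m²

By the inverse-square law, S = 1361/7.95² = 21.53 W/m².
TOA radiative forcing: ΔF = −S·Δα/4 = −21.53·(-0.079)/4 = 0.4253 W/m².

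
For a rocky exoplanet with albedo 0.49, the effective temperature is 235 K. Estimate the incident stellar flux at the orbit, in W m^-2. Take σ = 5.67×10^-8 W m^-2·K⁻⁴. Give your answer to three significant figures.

Invert the energy balance for S: S = 4σT⁴/(1−α).
σT⁴ = 5.67×10⁻⁸·(235)⁴ = 172.9 W m^-2.
So S = 4×172.9/(1−0.49) = 1356 W m^-2.

1360 W m^-2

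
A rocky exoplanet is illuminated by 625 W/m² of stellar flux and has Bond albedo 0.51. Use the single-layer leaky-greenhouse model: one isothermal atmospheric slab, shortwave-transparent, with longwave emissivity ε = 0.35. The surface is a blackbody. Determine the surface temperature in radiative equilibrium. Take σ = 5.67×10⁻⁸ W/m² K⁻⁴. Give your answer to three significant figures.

201 K

At the top of the atmosphere, σT_e⁴ = S(1−α)/4 = 76.56 W/m², giving T_e = 191.7 K.
The surface balance (absorbed SW + ε·downward IR = σT_s⁴) with T_a⁴ = T_s⁴/2 reduces to T_s = T_e·[2/(2−ε)]^¼ = 201.1 K.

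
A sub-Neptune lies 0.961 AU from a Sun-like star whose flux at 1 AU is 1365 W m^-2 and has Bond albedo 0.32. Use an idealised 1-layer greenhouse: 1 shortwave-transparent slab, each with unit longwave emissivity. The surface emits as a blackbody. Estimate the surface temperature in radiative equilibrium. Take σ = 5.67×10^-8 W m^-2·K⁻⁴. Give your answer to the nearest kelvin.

Flux at the orbit: S = 1365/(0.961)² = 1478 W m^-2.
OLR = S(1−α)/4 = 251.3 W m^-2; the top layer radiates at T_e = 258.0 K.
With N = 1 opaque layers, T_s = (N+1)^(1/4)·T_e = 2^(1/4)·258.0 = 306.8 K.

307 K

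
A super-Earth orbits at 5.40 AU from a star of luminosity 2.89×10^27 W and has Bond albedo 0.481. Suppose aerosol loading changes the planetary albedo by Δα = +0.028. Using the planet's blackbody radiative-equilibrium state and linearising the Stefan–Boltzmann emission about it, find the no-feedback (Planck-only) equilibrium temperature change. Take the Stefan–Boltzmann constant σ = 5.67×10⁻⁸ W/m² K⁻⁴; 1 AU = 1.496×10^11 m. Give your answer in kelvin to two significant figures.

-2.3 K

d = 5.40 × 1.496×10^11 m = 8.078×10^11 m.
Flux at the orbit: S = L/(4πd²) = 2.89×10^27/(4π·(8.08×10^11)²) = 352.4 W/m².
The baseline emission temperature is T_e = 168.5 K.
TOA radiative forcing: ΔF = −S·Δα/4 = −352.4·(+0.028)/4 = -2.467 W/m².
Linearising σT⁴ gives d(σT⁴)/dT = 4σT_e³ = 1.085 W/m² per K.
Hence the no-feedback warming is ΔF/(4σT_e³) = -2.27 K.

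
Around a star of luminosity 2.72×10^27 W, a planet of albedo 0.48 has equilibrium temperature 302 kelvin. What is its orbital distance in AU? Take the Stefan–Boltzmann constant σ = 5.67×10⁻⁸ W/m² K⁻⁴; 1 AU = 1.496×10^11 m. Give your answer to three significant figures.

The flux needed for this T is 4σT⁴/(1−0.48) = 3628 W/m².
Then d = [L/(4πS)]^(1/2) = 2.443×10^11 m, i.e. 1.633 AU.

1.63 AU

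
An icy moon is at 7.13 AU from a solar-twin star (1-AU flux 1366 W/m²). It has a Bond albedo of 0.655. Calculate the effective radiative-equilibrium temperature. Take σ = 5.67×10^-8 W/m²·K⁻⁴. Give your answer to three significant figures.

80.0 K

Irradiance scales as 1/d², so S = 1366 W/m² × (1/7.13)² = 26.87 W/m².
Absorbed flux (global mean): S(1−α)/4 = 26.87·0.345/4 = 2.318 W/m².
In equilibrium σT⁴ equals this, so T = 79.96 K.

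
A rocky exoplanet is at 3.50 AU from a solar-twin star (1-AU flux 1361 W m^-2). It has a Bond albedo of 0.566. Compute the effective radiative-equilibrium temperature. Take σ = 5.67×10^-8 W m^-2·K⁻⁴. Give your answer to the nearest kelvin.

121 kelvin

Flux at the orbit: S = 1361/(3.50)² = 111.1 W m^-2.
The planet absorbs (1−α)S over its disc πR² and re-emits over 4πR², so the mean absorbed flux is (1−0.566)·111.1/4 = 12.05 W m^-2.
Balancing against σT⁴: T = (12.05/5.67×10⁻⁸)^(1/4) = 120.8 K.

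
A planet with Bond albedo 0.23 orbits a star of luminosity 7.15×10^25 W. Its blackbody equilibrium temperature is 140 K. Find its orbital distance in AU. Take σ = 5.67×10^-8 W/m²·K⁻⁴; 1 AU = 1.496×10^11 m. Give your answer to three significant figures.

Energy balance gives S = 4σT⁴/(1−α) = 113.2 W/m².
From L = 4πd²S, d = √(7.15×10^25/(4π·113.2)) = 2.242×10^11 m = 1.499 AU.

1.50 AU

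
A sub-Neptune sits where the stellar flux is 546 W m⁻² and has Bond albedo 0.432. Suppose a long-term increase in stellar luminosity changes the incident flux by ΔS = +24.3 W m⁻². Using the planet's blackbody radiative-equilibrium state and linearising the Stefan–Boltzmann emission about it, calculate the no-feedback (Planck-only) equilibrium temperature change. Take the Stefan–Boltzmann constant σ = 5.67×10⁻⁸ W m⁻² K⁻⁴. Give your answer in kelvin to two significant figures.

2.1 K

Unperturbed T_e = [546.0·(1−0.432)/(4σ)]^¼ = 192.3 K.
Only a fraction (1−α) is absorbed and it's spread over 4πR², so ΔF = (1−α)ΔS/4 = 3.451 W m⁻².
Planck response: λ_P = 4σT_e³ = 4·5.67×10⁻⁸·(192.3)³ = 1.613 W m⁻²/K.
Hence the no-feedback warming is ΔF/(4σT_e³) = 2.14 K.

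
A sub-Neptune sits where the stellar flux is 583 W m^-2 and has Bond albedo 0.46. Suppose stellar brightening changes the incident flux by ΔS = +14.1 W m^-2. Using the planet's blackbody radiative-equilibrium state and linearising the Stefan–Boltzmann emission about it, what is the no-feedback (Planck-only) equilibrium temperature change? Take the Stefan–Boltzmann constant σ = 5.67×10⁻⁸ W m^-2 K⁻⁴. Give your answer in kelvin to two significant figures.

Unperturbed T_e = [583.0·(1−0.46)/(4σ)]^¼ = 193.0 K.
Only a fraction (1−α) is absorbed and it's spread over 4πR², so ΔF = (1−α)ΔS/4 = 1.903 W m^-2.
Linearising σT⁴ gives d(σT⁴)/dT = 4σT_e³ = 1.631 W m^-2 per K.
ΔT₀ = ΔF/λ_P = 1.903/1.631 = 1.17 K.

1.2 K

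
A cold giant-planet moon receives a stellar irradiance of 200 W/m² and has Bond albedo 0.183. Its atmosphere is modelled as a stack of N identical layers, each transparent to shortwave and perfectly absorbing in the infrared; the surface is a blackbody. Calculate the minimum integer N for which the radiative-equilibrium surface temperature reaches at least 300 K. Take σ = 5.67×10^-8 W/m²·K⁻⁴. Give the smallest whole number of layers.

11

The effective emission temperature is T_e = [S(1−α)/(4σ)]^¼ = 163.8 K.
T_s = (N+1)^(1/4)·T_e ≥ 300 K requires N+1 ≥ (T_s/T_e)⁴ = (300/163.8)⁴ = 11.243.
Rounding up, N = 11.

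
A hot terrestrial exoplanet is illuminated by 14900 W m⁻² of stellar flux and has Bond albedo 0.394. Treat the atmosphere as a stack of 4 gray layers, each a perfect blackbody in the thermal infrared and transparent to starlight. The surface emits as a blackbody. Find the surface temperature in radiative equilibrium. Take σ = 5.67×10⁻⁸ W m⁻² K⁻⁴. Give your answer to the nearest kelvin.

668 K

Top-of-atmosphere balance: σT_e⁴ = S(1−α)/4 = 2257 W m⁻² → T_e = 446.7 K.
Layer-by-layer balance gives σT_s⁴ = (N+1)σT_e⁴, so T_s = 5^¼·446.7 = 668.0 K.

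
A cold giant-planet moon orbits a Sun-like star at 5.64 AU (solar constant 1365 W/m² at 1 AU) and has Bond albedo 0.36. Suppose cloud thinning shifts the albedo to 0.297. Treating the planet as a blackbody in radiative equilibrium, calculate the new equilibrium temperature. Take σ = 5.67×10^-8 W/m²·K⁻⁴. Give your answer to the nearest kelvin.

By the inverse-square law, S = 1365/5.64² = 42.91 W/m².
New equilibrium: T₂ = [(1−0.297)·42.91/(4σ)]^(1/4) = 107.4 K.

107 kelvin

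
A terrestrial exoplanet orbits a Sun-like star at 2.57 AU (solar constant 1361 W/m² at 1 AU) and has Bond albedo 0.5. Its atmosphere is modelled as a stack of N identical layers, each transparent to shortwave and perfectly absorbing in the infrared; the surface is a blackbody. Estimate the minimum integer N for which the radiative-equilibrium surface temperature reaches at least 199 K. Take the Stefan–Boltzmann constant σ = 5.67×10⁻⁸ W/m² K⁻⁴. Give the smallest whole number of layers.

Flux at the orbit: S = 1361/(2.57)² = 206.1 W/m².
Top-of-atmosphere balance: σT_e⁴ = S(1−α)/4 = 25.76 W/m² → T_e = 146.0 K.
T_s = (N+1)^(1/4)·T_e ≥ 199 K requires N+1 ≥ (T_s/T_e)⁴ = (199/146.0)⁴ = 3.452.
So N ≥ 2.452; the smallest integer is N = 3.

3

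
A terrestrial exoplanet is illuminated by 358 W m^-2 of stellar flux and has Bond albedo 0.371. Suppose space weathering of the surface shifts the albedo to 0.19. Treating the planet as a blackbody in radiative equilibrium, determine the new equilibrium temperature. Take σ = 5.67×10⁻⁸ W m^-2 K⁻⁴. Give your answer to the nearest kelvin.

189 kelvin

T₂ = [S(1−α₂)/(4σ)]^(1/4) = [358.0·0.81/(4σ)]^(1/4) = 189.1 K.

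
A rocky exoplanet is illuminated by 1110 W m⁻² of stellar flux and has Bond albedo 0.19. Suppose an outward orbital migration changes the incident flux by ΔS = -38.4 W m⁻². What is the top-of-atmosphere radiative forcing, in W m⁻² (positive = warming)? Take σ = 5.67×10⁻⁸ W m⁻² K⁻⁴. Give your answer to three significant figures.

-7.78 W m⁻²

ΔF = Δ[S(1−α)]/4 = (1−0.19)·-38.4/4 = -7.776 W m⁻².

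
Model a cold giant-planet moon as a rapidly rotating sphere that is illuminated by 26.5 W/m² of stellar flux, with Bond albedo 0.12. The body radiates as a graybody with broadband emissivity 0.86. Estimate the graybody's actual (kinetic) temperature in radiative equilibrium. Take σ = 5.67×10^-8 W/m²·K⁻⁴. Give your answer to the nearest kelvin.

105 K

Absorbed flux (global mean): S(1−α)/4 = 26.50·0.88/4 = 5.830 W/m².
Radiative balance εσT⁴ = 5.830 gives T = [5.830/(0.86·σ)]^(1/4) = 104.6 K.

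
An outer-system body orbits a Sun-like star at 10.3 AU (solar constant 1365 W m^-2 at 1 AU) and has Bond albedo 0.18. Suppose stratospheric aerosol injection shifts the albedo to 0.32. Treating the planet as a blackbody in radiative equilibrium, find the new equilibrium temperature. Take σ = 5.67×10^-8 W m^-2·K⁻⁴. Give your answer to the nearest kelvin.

79 K

By the inverse-square law, S = 1365/10.3² = 12.87 W m^-2.
T₂ = [S(1−α₂)/(4σ)]^(1/4) = [12.87·0.68/(4σ)]^(1/4) = 78.81 K.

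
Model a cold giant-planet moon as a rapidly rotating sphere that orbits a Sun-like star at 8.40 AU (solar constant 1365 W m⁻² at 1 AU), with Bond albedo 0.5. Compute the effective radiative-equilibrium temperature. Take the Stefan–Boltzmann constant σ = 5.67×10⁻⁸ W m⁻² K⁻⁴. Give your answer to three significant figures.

80.8 K

Irradiance scales as 1/d², so S = 1365 W m⁻² × (1/8.40)² = 19.35 W m⁻².
Averaging over the sphere, the absorbed flux is S(1−α)/4 = 2.418 W m⁻².
In equilibrium σT⁴ equals this, so T = 80.81 K.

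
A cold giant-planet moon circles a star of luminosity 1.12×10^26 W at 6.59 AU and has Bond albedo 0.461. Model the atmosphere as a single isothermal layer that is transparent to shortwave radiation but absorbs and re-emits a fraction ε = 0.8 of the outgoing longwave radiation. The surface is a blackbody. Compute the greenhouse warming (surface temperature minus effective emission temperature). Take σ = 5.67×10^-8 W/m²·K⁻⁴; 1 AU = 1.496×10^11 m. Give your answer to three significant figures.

9.31 K

Orbital distance: d = 6.59 AU = 9.859×10^11 m.
S = L/(4πd²) = 9.170 W/m².
Effective emission temperature (TOA balance): σT_e⁴ = S(1−α)/4 = 1.236 W/m² → T_e = 68.33 K.
The surface balance (absorbed SW + ε·downward IR = σT_s⁴) with T_a⁴ = T_s⁴/2 reduces to T_s = T_e·[2/(2−ε)]^¼ = 77.63 K.
Greenhouse warming: T_s − T_e = 9.307 K.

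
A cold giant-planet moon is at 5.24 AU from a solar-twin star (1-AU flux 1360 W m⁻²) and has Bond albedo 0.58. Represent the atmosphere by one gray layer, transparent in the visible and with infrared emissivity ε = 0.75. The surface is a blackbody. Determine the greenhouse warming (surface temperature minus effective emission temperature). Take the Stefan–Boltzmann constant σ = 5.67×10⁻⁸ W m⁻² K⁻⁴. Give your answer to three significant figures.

Irradiance scales as 1/d², so S = 1360 W m⁻² × (1/5.24)² = 49.53 W m⁻².
At the top of the atmosphere, σT_e⁴ = S(1−α)/4 = 5.201 W m⁻², giving T_e = 97.86 K.
Surface balance with a leaky layer gives σT_s⁴ = σT_e⁴·2/(2−ε), so T_s = T_e·[2/(2−0.75)]^(1/4) = 110.1 K.
T_s − T_e = 110.1 − 97.86 = 12.20 K.

12.2 K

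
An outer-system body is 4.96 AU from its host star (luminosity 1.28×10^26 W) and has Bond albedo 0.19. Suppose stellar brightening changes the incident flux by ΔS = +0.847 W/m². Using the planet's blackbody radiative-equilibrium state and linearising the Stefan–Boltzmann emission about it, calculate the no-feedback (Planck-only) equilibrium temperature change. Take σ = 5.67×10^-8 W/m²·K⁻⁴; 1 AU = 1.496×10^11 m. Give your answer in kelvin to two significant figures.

1.0 kelvin

Orbital distance: d = 4.96 AU = 7.420×10^11 m.
S = L/(4πd²) = 18.50 W/m².
The baseline emission temperature is T_e = 90.16 K.
ΔF = Δ[S(1−α)]/4 = (1−0.19)·+0.847/4 = 0.1715 W/m².
The Planck feedback parameter is 4σT_e³ = 0.1662 W/m²/K.
Hence the no-feedback warming is ΔF/(4σT_e³) = 1.03 K.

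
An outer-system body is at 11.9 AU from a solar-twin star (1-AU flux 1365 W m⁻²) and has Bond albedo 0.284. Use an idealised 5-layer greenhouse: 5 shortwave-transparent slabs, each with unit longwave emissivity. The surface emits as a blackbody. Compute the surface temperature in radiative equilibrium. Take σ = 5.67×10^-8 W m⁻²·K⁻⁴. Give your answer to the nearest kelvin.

116 K

By the inverse-square law, S = 1365/11.9² = 9.639 W m⁻².
Top-of-atmosphere balance: σT_e⁴ = S(1−α)/4 = 1.725 W m⁻² → T_e = 74.27 K.
Layer-by-layer balance gives σT_s⁴ = (N+1)σT_e⁴, so T_s = 6^¼·74.27 = 116.2 K.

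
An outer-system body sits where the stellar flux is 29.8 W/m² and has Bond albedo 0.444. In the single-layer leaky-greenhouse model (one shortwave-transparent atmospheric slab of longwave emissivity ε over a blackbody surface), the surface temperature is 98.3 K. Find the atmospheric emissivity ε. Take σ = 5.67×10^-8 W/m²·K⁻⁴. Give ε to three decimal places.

0.435

TOA balance gives T_e = 92.45 K.
Since (2−ε)/2 = (T_e/T_s)⁴ = 0.7824, ε = 0.4352.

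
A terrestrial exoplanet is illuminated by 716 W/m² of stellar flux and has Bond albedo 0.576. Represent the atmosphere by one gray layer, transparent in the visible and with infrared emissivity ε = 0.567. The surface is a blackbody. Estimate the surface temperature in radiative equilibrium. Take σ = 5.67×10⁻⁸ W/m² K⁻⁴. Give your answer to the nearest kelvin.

208 kelvin

The planet radiates to space at T_e = [S(1−α)/(4σ)]^(1/4) = 191.3 K.
For a single slab of emissivity ε, T_s⁴ = 2T_e⁴/(2−ε); thus T_s = 191.3·(1.396)^(1/4) = 207.9 K.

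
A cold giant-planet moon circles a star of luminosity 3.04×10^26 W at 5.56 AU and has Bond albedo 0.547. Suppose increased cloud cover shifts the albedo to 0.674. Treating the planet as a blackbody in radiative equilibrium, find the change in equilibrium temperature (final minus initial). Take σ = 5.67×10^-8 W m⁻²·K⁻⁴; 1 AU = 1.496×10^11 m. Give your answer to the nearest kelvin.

Orbital distance: d = 5.56 AU = 8.318×10^11 m.
Flux at the orbit: S = L/(4πd²) = 3.04×10^26/(4π·(8.32×10^11)²) = 34.97 W m⁻².
Initial: T₁ = [S(1−0.547)/(4σ)]^(1/4) = 91.42 K.
Final:   T₂ = [S(1−0.674)/(4σ)]^(1/4) = 84.20 K.
ΔT = T₂ − T₁ = -7.218 K.

-7 kelvin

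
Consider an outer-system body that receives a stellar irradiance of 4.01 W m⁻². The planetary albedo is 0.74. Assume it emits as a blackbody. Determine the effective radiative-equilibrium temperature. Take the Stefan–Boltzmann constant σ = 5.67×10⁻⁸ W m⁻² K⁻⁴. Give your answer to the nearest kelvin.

46 kelvin

Absorbed flux (global mean): S(1−α)/4 = 4.010·0.26/4 = 0.2606 W m⁻².
In equilibrium σT⁴ equals this, so T = 46.30 K.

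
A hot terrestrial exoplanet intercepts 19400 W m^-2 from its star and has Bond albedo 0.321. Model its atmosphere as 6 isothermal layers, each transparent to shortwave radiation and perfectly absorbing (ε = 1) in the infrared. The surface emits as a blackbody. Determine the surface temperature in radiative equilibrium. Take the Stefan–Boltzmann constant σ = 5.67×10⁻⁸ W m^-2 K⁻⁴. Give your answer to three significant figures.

Top-of-atmosphere balance: σT_e⁴ = S(1−α)/4 = 3293 W m^-2 → T_e = 490.9 K.
With N = 6 opaque layers, T_s = (N+1)^(1/4)·T_e = 7^(1/4)·490.9 = 798.5 K.

799 K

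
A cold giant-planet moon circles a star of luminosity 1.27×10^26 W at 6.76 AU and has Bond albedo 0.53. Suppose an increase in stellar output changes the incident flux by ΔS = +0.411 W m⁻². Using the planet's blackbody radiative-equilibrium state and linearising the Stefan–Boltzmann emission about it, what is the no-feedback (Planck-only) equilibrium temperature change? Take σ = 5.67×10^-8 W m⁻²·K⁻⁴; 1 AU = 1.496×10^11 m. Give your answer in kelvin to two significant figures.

Orbital distance: d = 6.76 AU = 1.011×10^12 m.
Spreading L over a sphere of radius d: S = 1.27×10^26/(4π·1.01×10^12²) = 9.882 W m⁻².
Reference equilibrium: T_e = [S(1−α)/(4σ)]^(1/4) = 67.27 K.
ΔF = Δ[S(1−α)]/4 = (1−0.53)·+0.411/4 = 0.04829 W m⁻².
The Planck feedback parameter is 4σT_e³ = 0.06904 W m⁻²/K.
Hence the no-feedback warming is ΔF/(4σT_e³) = 0.699 K.

0.70 kelvin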